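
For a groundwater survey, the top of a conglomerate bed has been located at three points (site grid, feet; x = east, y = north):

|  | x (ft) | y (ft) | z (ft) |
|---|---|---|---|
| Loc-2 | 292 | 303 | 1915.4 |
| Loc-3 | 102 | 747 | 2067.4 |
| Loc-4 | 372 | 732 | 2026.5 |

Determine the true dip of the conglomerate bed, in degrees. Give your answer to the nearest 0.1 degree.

Two edge vectors: Loc-2→Loc-3 = (-190, 444, 152), Loc-2→Loc-4 = (80, 429, 111.1).
Normal n = (Loc-2→Loc-3) × (Loc-2→Loc-4) = (-15879.6, 33269, -117030).
So ∂z/∂x = −n_x/n_z = −0.13569 and ∂z/∂y = −n_y/n_z = 0.28428.
Gradient magnitude |∇z| = √(a² + b²) = √(0.01841 + 0.08081) = 0.31500.
True dip = arctan(0.31500) = 17.5°, dipping toward SSE (azimuth ≈ 154°).

17.5°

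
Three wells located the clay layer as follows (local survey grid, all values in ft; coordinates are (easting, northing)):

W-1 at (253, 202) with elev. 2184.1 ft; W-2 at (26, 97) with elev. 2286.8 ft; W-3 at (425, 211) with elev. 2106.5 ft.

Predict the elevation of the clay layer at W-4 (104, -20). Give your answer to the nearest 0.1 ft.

Let the plane be z = a·E + b·N + c.
W-2−W-1: −227a − 105b = 102.7;  W-3−W-1: 172a + 9b = −77.6.
Solving gives a = −0.45100, b = −0.00307.
Then c = 2184.1 − a·253 − b·202 = 2298.82.
At (104, -20): z = −46.9 + 0.1 + 2298.82 = 2252.0 ft.

2252.0 ft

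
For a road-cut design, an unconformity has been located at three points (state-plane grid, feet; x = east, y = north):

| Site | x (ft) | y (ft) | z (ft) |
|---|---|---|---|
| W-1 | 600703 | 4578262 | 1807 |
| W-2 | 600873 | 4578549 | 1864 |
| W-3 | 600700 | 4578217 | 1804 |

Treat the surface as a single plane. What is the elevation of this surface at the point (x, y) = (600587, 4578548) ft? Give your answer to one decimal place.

Two edge vectors: W-1→W-2 = (170, 287, 57), W-1→W-3 = (-3, -45, -3).
Normal n = (W-1→W-2) × (W-1→W-3) = (1704, 339, -6789).
So ∂z/∂x = −n_x/n_z = 0.250994255 and ∂z/∂y = −n_y/n_z = 0.049933716.
Intercept c from W-1: 1807 − 150773.00 − 228609.64 = −377575.64.
At (600587, 4578548): z = 150743.9 + 228623.9 − 377575.64 = 1792.2 ft.

1792.2 ft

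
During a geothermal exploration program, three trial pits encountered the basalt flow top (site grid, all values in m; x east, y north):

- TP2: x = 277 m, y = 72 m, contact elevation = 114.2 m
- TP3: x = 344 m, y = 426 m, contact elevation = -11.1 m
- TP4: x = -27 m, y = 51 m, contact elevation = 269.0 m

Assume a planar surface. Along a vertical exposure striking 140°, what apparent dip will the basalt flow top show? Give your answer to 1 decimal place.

6.6°

Two edge vectors: TP2→TP3 = (67, 354, -125.3), TP2→TP4 = (-304, -21, 154.8).
Normal n = (TP2→TP3) × (TP2→TP4) = (52167.9, 27719.6, 106209).
So ∂z/∂x = −n_x/n_z = −0.49118 and ∂z/∂y = −n_y/n_z = −0.26099.
Unit vector along 140° is (sin 140°, cos 140°) = (0.6428, -0.7660).
Slope in that direction = a·(0.6428) + b·(-0.7660) = −0.11579.
Apparent dip = arctan|0.11579| = 6.6° (true dip is 29.1°, so apparent ≤ true as expected).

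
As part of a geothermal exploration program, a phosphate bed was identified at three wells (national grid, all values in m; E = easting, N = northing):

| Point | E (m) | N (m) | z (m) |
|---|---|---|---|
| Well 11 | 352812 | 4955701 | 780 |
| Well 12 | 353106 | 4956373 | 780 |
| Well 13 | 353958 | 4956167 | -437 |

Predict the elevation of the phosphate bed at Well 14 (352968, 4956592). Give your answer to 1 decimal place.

1082.0 m

Let the plane be z = a·E + b·N + c.
Well 12−Well 11: 294a + 672b = 0;  Well 13−Well 11: 1146a + 466b = −1217.
Solving gives a = −1.291760647, b = 0.565145283.
Then c = 780 − a·352812 − b·4955701 = −2344162.39.
At (352968, 4956592): z = −455950.2 + 2801194.6 − 2344162.39 = 1082.0 m.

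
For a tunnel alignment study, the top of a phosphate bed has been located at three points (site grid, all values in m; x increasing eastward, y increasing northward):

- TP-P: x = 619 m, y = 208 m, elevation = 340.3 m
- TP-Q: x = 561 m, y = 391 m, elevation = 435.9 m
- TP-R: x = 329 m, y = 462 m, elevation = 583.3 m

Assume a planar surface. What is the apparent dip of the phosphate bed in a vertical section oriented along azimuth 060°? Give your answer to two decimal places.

15.55°

Two edge vectors: TP-P→TP-Q = (-58, 183, 95.6), TP-P→TP-R = (-290, 254, 243).
Normal n = (TP-P→TP-Q) × (TP-P→TP-R) = (20186.6, -13630, 38338).
So ∂z/∂x = −n_x/n_z = −0.52654 and ∂z/∂y = −n_y/n_z = 0.35552.
Unit vector along 060° is (sin 60°, cos 60°) = (0.8660, 0.5000).
Slope in that direction = a·(0.8660) + b·(0.5000) = −0.27824.
Apparent dip = arctan|0.27824| = 15.55° (true dip is 32.4°, so apparent ≤ true as expected).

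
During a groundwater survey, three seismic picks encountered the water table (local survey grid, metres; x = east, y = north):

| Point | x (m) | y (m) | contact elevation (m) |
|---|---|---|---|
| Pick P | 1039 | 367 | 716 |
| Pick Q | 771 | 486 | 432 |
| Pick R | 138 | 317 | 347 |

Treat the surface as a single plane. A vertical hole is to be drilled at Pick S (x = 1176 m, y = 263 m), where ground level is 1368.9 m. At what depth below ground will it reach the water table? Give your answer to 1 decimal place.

Let the plane be z = a·x + b·y + c.
Pick Q−Pick P: −268a + 119b = −284;  Pick R−Pick P: −901a − 50b = −369.
Solving gives a = 0.481773, b = −1.301553.
Then c = 716 − a·1039 − b·367 = 693.11.
At (1176, 263): z_contact = 566.57 − 342.31 + 693.11 = 917.36 m.
Depth below ground = 1368.9 − 917.36 = 451.5 m.

451.5 m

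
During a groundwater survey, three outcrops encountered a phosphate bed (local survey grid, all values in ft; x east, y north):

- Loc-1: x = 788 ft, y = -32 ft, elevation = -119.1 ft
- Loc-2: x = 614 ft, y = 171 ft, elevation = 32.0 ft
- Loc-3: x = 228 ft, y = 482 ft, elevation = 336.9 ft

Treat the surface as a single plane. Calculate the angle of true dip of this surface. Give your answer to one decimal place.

Two edge vectors: Loc-1→Loc-2 = (-174, 203, 151.1), Loc-1→Loc-3 = (-560, 514, 456).
Normal n = (Loc-1→Loc-2) × (Loc-1→Loc-3) = (14902.6, -5272, 24244).
So ∂z/∂x = −n_x/n_z = −0.61469 and ∂z/∂y = −n_y/n_z = 0.21746.
Gradient magnitude |∇z| = √(a² + b²) = √(0.37785 + 0.04729) = 0.65202.
True dip = arctan(0.65202) = 33.1°, dipping toward ESE (azimuth ≈ 109°).

33.1°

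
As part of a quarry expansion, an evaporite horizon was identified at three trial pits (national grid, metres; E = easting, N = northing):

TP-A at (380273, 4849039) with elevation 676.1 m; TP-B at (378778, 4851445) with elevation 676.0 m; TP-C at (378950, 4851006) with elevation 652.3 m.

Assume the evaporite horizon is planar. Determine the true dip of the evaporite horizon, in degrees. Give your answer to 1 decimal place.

15.5°

Two edge vectors: TP-A→TP-B = (-1495, 2406, -0.1), TP-A→TP-C = (-1323, 1967, -23.8).
Normal n = (TP-A→TP-B) × (TP-A→TP-C) = (-57066.1, -35448.7, 242473).
So ∂z/∂E = −n_x/n_z = 0.23535 and ∂z/∂N = −n_y/n_z = 0.14620.
Gradient magnitude |∇z| = √(a² + b²) = √(0.05539 + 0.02137) = 0.27706.
True dip = arctan(0.27706) = 15.5°, dipping toward WSW (azimuth ≈ 238°).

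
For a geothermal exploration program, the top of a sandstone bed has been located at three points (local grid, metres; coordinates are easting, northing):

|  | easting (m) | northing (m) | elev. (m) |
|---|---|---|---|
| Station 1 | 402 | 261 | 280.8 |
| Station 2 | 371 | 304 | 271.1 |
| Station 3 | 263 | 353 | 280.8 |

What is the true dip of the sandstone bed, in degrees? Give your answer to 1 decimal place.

Let the plane be z = a·easting + b·northing + c.
Station 2−Station 1: −31a + 43b = −9.7;  Station 3−Station 1: −139a + 92b = 0.
Solving gives a = −0.28557, b = −0.43146.
Gradient magnitude |∇z| = √(a² + b²) = √(0.08155 + 0.18615) = 0.51740.
True dip = arctan(0.51740) = 27.4°, dipping toward NNE (azimuth ≈ 033°).

27.4°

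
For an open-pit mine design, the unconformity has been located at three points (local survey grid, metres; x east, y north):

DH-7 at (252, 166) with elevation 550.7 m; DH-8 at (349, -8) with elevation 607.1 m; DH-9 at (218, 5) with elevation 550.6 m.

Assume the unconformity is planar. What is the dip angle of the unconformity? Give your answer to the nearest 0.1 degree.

Let the plane be z = a·x + b·y + c.
DH-8−DH-7: 97a − 174b = 56.4;  DH-9−DH-7: −34a − 161b = −0.1.
Solving gives a = 0.42250, b = −0.08860.
Gradient magnitude |∇z| = √(a² + b²) = √(0.17851 + 0.00785) = 0.43170.
True dip = arctan(0.43170) = 23.3°, dipping toward WNW (azimuth ≈ 282°).

23.3°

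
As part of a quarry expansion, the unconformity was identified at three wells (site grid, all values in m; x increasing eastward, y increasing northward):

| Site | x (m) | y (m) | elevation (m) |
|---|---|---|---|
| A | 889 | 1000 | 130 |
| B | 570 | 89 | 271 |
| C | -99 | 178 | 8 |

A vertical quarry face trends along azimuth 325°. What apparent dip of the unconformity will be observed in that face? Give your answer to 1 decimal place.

23.4°

Let the plane be z = a·x + b·y + c.
B−A: −319a − 911b = 141;  C−A: −988a − 822b = −122.
Solving gives a = 0.35595, b = −0.27942.
Unit vector along 325° is (sin 325°, cos 325°) = (-0.5736, 0.8192).
Slope in that direction = a·(-0.5736) + b·(0.8192) = −0.43305.
Apparent dip = arctan|0.43305| = 23.4° (true dip is 24.3°, so apparent ≤ true as expected).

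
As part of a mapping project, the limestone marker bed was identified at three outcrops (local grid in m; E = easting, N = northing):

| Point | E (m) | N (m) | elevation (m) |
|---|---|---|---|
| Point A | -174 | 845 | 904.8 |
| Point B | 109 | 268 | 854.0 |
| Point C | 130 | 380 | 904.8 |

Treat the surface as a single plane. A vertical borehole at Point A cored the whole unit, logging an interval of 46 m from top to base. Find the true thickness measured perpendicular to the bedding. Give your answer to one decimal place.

Two edge vectors: Point A→Point B = (283, -577, -50.8), Point A→Point C = (304, -465, 0).
Normal n = (Point A→Point B) × (Point A→Point C) = (-23622, -15443.2, 43813).
So ∂z/∂E = −n_x/n_z = 0.53916 and ∂z/∂N = −n_y/n_z = 0.35248.
|∇z| = √(a²+b²) = 0.64415, so dip δ = arctan(0.64415) = 32.79°.
True thickness = vertical thickness × cos δ = 46 × cos 32.79° = 38.7 m.

38.7 m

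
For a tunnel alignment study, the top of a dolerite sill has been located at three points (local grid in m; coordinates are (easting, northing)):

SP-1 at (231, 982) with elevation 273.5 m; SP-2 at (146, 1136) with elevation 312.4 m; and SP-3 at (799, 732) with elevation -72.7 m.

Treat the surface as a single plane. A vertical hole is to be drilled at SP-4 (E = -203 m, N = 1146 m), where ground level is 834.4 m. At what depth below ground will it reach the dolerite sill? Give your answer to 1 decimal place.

293.4 m

Two edge vectors: SP-1→SP-2 = (-85, 154, 38.9), SP-1→SP-3 = (568, -250, -346.2).
Normal n = (SP-1→SP-2) × (SP-1→SP-3) = (-43589.8, -7331.8, -66222).
So ∂z/∂E = −n_x/n_z = −0.658237 and ∂z/∂N = −n_y/n_z = −0.110715.
Intercept c from SP-1: 273.5 + 152.05 + 108.72 = 534.28.
At (-203, 1146): z_contact = 133.62 − 126.88 + 534.28 = 541.02 m.
Depth below ground = 834.4 − 541.02 = 293.4 m.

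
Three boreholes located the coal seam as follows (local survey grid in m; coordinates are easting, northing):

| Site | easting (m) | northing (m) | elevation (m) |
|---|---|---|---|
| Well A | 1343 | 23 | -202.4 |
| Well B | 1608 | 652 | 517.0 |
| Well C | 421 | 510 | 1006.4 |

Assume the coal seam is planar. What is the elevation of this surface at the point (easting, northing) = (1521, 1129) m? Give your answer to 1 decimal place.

1229.1 m

Let the plane be z = a·easting + b·northing + c.
Well B−Well A: 265a + 629b = 719.4;  Well C−Well A: −922a + 487b = 1208.8.
Solving gives a = −0.578267, b = 1.387346.
Then c = -202.4 − a·1343 − b·23 = 542.30.
At (1521, 1129): z = −879.5 + 1566.3 + 542.30 = 1229.1 m.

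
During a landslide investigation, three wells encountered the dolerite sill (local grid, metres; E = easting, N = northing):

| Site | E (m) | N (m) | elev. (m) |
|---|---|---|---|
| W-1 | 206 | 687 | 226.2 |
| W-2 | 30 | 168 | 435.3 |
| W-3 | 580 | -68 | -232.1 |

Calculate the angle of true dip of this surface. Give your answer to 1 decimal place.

Let the plane be z = a·E + b·N + c.
W-2−W-1: −176a − 519b = 209.1;  W-3−W-1: 374a − 755b = −458.3.
Solving gives a = −1.21023, b = 0.00752.
Gradient magnitude |∇z| = √(a² + b²) = √(1.46466 + 0.00006) = 1.21025.
True dip = arctan(1.21025) = 50.4°, dipping toward E (azimuth ≈ 090°).

50.4°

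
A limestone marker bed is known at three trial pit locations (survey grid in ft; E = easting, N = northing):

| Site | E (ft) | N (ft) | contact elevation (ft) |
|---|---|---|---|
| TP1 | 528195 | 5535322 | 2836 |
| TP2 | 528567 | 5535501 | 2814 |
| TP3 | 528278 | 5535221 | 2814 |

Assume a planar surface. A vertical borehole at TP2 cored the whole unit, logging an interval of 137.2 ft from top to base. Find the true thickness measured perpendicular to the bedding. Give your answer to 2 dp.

Let the plane be z = a·E + b·N + c.
TP2−TP1: 372a + 179b = −22;  TP3−TP1: 83a − 101b = −22.
Solving gives a = −0.11749, b = 0.12127.
|∇z| = √(a²+b²) = 0.16885, so dip δ = arctan(0.16885) = 9.58°.
True thickness = vertical thickness × cos δ = 137.2 × cos 9.58° = 135.29 ft.

135.29 ft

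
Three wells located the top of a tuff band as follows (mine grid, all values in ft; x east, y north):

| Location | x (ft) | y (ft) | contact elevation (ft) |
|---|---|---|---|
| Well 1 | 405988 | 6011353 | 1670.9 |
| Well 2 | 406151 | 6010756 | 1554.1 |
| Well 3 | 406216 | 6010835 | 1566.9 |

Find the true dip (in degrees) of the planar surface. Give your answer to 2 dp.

10.74°

Two edge vectors: Well 1→Well 2 = (163, -597, -116.8), Well 1→Well 3 = (228, -518, -104).
Normal n = (Well 1→Well 2) × (Well 1→Well 3) = (1585.6, -9678.4, 51682).
So ∂z/∂x = −n_x/n_z = −0.03068 and ∂z/∂y = −n_y/n_z = 0.18727.
Gradient magnitude |∇z| = √(a² + b²) = √(0.00094 + 0.03507) = 0.18976.
True dip = arctan(0.18976) = 10.74°, dipping toward S (azimuth ≈ 171°).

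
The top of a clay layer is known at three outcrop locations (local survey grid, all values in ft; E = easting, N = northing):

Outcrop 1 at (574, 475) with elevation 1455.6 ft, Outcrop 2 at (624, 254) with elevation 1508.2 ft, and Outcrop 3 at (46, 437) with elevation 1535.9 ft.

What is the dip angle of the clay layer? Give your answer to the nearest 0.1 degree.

16.7°

Let the plane be z = a·E + b·N + c.
Outcrop 2−Outcrop 1: 50a − 221b = 52.6;  Outcrop 3−Outcrop 1: −528a − 38b = 80.3.
Solving gives a = −0.13279, b = −0.26805.
Gradient magnitude |∇z| = √(a² + b²) = √(0.01763 + 0.07185) = 0.29914.
True dip = arctan(0.29914) = 16.7°, dipping toward NNE (azimuth ≈ 026°).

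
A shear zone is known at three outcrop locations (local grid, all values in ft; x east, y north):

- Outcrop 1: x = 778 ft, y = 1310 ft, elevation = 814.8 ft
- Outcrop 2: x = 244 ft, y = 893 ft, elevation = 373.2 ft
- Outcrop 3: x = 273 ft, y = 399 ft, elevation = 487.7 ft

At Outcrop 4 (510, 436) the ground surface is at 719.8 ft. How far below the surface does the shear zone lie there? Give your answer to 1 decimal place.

Two edge vectors: Outcrop 1→Outcrop 2 = (-534, -417, -441.6), Outcrop 1→Outcrop 3 = (-505, -911, -327.1).
Normal n = (Outcrop 1→Outcrop 2) × (Outcrop 1→Outcrop 3) = (-265896.9, 48336.6, 275889).
So ∂z/∂x = −n_x/n_z = 0.963782 and ∂z/∂y = −n_y/n_z = −0.175203.
Intercept c from Outcrop 1: 814.8 − 749.82 + 229.52 = 294.49.
At (510, 436): z_contact = 491.53 − 76.39 + 294.49 = 709.63 ft.
Depth below ground = 719.8 − 709.63 = 10.2 ft.

10.2 ft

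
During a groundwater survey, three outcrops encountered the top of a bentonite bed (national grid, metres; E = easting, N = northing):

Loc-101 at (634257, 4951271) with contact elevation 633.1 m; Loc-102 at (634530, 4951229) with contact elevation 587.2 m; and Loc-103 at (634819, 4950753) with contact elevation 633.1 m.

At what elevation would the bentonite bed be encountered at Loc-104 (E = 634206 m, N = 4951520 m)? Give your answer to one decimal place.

588.9 m

Two edge vectors: Loc-101→Loc-102 = (273, -42, -45.9), Loc-101→Loc-103 = (562, -518, 0).
Normal n = (Loc-101→Loc-102) × (Loc-101→Loc-103) = (-23776.2, -25795.8, -117810).
So ∂z/∂E = −n_x/n_z = −0.201818182 and ∂z/∂N = −n_y/n_z = −0.218961039.
Intercept c from Loc-101: 633.1 + 128004.59 + 1084135.44 = 1212773.14.
At (634206, 4951520): z = −127994.3 − 1084190.0 + 1212773.14 = 588.9 m.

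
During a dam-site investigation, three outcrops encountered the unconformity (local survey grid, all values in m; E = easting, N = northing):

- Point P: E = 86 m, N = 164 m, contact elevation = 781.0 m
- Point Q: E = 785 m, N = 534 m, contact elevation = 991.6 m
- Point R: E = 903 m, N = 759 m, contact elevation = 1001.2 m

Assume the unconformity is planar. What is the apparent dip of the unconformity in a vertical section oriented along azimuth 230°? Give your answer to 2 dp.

10.92°

Let the plane be z = a·E + b·N + c.
Point Q−Point P: 699a + 370b = 210.6;  Point R−Point P: 817a + 595b = 220.2.
Solving gives a = 0.38580, b = −0.15967.
Unit vector along 230° is (sin 230°, cos 230°) = (-0.7660, -0.6428).
Slope in that direction = a·(-0.7660) + b·(-0.6428) = −0.19291.
Apparent dip = arctan|0.19291| = 10.92° (true dip is 22.7°, so apparent ≤ true as expected).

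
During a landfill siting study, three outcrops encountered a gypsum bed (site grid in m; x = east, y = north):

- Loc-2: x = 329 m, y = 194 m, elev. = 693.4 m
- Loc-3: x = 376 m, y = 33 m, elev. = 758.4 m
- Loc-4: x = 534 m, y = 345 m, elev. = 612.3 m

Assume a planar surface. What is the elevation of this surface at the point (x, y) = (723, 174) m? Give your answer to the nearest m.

Two edge vectors: Loc-2→Loc-3 = (47, -161, 65), Loc-2→Loc-4 = (205, 151, -81.1).
Normal n = (Loc-2→Loc-3) × (Loc-2→Loc-4) = (3242.1, 17136.7, 40102).
So ∂z/∂x = −n_x/n_z = −0.08085 and ∂z/∂y = −n_y/n_z = −0.42733.
Intercept c from Loc-2: 693.4 + 26.60 + 82.90 = 802.90.
At (723, 174): z = −58.5 − 74.4 + 802.90 = 670.1 m.

670 m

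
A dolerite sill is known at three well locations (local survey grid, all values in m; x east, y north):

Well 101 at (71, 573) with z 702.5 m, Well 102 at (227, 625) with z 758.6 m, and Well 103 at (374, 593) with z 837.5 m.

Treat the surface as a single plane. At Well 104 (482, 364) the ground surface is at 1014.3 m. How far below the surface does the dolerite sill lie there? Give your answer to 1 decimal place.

52.8 m

Let the plane be z = a·x + b·y + c.
Well 102−Well 101: 156a + 52b = 56.1;  Well 103−Well 101: 303a + 20b = 135.
Solving gives a = 0.46676, b = −0.32144.
Then c = 702.5 − a·71 − b·573 = 853.54.
At (482, 364): z_contact = 224.98 − 117.00 + 853.54 = 961.52 m.
Depth below ground = 1014.3 − 961.52 = 52.8 m.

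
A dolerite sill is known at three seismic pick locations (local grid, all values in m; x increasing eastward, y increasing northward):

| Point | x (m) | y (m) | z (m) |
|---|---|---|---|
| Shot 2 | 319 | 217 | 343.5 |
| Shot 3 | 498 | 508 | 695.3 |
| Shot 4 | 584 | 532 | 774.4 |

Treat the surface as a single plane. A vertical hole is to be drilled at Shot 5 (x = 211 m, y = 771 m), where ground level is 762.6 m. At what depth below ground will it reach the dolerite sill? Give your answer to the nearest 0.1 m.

64.9 m

Let the plane be z = a·x + b·y + c.
Shot 3−Shot 2: 179a + 291b = 351.8;  Shot 4−Shot 2: 265a + 315b = 430.9.
Solving gives a = 0.70308, b = 0.77645.
Then c = 343.5 − a·319 − b·217 = −49.27.
At (211, 771): z_contact = 148.35 + 598.65 − 49.27 = 697.72 m.
Depth below ground = 762.6 − 697.72 = 64.9 m.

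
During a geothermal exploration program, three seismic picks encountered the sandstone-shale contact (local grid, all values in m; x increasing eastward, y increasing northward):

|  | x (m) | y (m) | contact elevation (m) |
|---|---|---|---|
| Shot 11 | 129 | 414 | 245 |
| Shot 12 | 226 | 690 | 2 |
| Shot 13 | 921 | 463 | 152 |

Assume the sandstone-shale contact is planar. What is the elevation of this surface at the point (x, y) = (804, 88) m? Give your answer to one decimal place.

Two edge vectors: Shot 11→Shot 12 = (97, 276, -243), Shot 11→Shot 13 = (792, 49, -93).
Normal n = (Shot 11→Shot 12) × (Shot 11→Shot 13) = (-13761, -183435, -213839).
So ∂z/∂x = −n_x/n_z = −0.06435 and ∂z/∂y = −n_y/n_z = −0.85782.
Intercept c from Shot 11: 245 + 8.30 + 355.14 = 608.44.
At (804, 88): z = −51.7 − 75.5 + 608.44 = 481.2 m.

481.2 m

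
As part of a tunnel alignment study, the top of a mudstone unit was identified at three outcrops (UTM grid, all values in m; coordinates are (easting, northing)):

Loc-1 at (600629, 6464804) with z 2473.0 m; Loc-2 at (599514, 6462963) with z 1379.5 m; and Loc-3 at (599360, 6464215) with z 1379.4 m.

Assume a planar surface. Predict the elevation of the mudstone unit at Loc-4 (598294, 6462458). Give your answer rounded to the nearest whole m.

334 m

Two edge vectors: Loc-1→Loc-2 = (-1115, -1841, -1093.5), Loc-1→Loc-3 = (-1269, -589, -1093.6).
Normal n = (Loc-1→Loc-2) × (Loc-1→Loc-3) = (1369246.1, 168287.5, -1679494).
So ∂z/∂E = −n_x/n_z = 0.81527299 and ∂z/∂N = −n_y/n_z = 0.10020131.
Intercept c from Loc-1: 2473 − 489676.60 − 647781.83 = −1134985.44.
At (598294, 6462458): z = 487772.9 + 647546.8 − 1134985.44 = 334.3 m.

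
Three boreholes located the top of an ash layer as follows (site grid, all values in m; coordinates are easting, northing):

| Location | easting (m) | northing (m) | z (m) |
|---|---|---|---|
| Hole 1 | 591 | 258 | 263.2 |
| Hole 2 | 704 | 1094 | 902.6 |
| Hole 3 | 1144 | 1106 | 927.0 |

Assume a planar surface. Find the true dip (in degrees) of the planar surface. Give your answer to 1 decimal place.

37.3°

Two edge vectors: Hole 1→Hole 2 = (113, 836, 639.4), Hole 1→Hole 3 = (553, 848, 663.8).
Normal n = (Hole 1→Hole 2) × (Hole 1→Hole 3) = (12725.6, 278578.8, -366484).
So ∂z/∂easting = −n_x/n_z = 0.03472 and ∂z/∂northing = −n_y/n_z = 0.76014.
Gradient magnitude |∇z| = √(a² + b²) = √(0.00121 + 0.57781) = 0.76093.
True dip = arctan(0.76093) = 37.3°, dipping toward S (azimuth ≈ 183°).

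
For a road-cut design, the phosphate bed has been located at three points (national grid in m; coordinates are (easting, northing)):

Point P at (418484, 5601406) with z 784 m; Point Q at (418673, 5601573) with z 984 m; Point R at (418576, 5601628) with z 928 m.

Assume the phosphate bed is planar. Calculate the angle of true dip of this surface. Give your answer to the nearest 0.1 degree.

39.8°

Two edge vectors: Point P→Point Q = (189, 167, 200), Point P→Point R = (92, 222, 144).
Normal n = (Point P→Point Q) × (Point P→Point R) = (-20352, -8816, 26594).
So ∂z/∂E = −n_x/n_z = 0.76529 and ∂z/∂N = −n_y/n_z = 0.33150.
Gradient magnitude |∇z| = √(a² + b²) = √(0.58566 + 0.10989) = 0.83400.
True dip = arctan(0.83400) = 39.8°, dipping toward WSW (azimuth ≈ 247°).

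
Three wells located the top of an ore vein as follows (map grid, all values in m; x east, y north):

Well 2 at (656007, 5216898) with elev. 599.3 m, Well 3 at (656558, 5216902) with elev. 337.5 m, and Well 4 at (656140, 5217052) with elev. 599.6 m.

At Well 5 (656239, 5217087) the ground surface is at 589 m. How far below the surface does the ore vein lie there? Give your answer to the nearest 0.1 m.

Two edge vectors: Well 2→Well 3 = (551, 4, -261.8), Well 2→Well 4 = (133, 154, 0.3).
Normal n = (Well 2→Well 3) × (Well 2→Well 4) = (40318.4, -34984.7, 84322).
So ∂z/∂x = −n_x/n_z = −0.478148052 and ∂z/∂y = −n_y/n_z = 0.414894096.
Intercept c from Well 2: 599.3 + 313668.47 − 2164460.18 = −1850192.41.
At (656239, 5217087): z_contact = −313779.40 + 2164538.60 − 1850192.41 = 566.78 m.
Depth below ground = 589 − 566.78 = 22.2 m.

22.2 m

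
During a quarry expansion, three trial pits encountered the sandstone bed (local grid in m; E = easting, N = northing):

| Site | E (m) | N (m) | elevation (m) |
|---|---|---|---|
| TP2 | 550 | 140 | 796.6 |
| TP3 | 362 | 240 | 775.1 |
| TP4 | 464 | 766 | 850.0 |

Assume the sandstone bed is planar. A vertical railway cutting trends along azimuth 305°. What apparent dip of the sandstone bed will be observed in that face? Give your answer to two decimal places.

4.50°

Let the plane be z = a·E + b·N + c.
TP3−TP2: −188a + 100b = −21.5;  TP4−TP2: −86a + 626b = 53.4.
Solving gives a = 0.17233, b = 0.10898.
Unit vector along 305° is (sin 305°, cos 305°) = (-0.8192, 0.5736).
Slope in that direction = a·(-0.8192) + b·(0.5736) = −0.07866.
Apparent dip = arctan|0.07866| = 4.50° (true dip is 11.5°, so apparent ≤ true as expected).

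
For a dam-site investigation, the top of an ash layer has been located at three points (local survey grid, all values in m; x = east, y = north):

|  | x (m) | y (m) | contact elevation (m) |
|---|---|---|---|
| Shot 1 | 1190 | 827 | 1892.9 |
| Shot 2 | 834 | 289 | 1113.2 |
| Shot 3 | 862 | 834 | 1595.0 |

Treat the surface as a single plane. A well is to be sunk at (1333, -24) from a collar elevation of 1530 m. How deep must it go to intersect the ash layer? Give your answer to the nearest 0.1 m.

Let the plane be z = a·x + b·y + c.
Shot 2−Shot 1: −356a − 538b = −779.7;  Shot 3−Shot 1: −328a + 7b = −297.9.
Solving gives a = 0.926083, b = 0.836458.
Then c = 1892.9 − a·1190 − b·827 = 99.11.
At (1333, -24): z_contact = 1234.47 − 20.07 + 99.11 = 1313.50 m.
Depth below ground = 1530 − 1313.50 = 216.5 m.

216.5 m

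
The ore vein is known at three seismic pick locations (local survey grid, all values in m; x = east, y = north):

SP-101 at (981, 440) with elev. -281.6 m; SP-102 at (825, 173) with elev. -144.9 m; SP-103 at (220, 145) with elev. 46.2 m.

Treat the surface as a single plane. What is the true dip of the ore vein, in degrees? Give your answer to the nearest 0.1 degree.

Let the plane be z = a·x + b·y + c.
SP-102−SP-101: −156a − 267b = 136.7;  SP-103−SP-101: −761a − 295b = 327.8.
Solving gives a = −0.30029, b = −0.33653.
Gradient magnitude |∇z| = √(a² + b²) = √(0.09018 + 0.11325) = 0.45103.
True dip = arctan(0.45103) = 24.3°, dipping toward NE (azimuth ≈ 042°).

24.3°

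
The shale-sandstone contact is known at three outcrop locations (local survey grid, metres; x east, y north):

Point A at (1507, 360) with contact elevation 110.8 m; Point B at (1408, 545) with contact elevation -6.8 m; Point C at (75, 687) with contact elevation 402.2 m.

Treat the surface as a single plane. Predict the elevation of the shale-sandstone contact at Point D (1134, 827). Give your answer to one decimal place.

Two edge vectors: Point A→Point B = (-99, 185, -117.6), Point A→Point C = (-1432, 327, 291.4).
Normal n = (Point A→Point B) × (Point A→Point C) = (92364.2, 197251.8, 232547).
So ∂z/∂x = −n_x/n_z = −0.397185 and ∂z/∂y = −n_y/n_z = −0.848223.
Intercept c from Point A: 110.8 + 598.56 + 305.36 = 1014.72.
At (1134, 827): z = −450.4 − 701.5 + 1014.72 = -137.2 m.

-137.2 m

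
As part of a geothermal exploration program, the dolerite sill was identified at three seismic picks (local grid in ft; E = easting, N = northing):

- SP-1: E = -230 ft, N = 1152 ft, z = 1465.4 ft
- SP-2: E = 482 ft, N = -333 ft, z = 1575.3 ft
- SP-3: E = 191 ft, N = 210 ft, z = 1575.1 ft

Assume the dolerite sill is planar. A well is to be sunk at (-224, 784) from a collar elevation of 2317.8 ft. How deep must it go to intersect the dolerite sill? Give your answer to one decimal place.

602.8 ft

Two edge vectors: SP-1→SP-2 = (712, -1485, 109.9), SP-1→SP-3 = (421, -942, 109.7).
Normal n = (SP-1→SP-2) × (SP-1→SP-3) = (-59378.7, -31838.5, -45519).
So ∂z/∂E = −n_x/n_z = −1.304482 and ∂z/∂N = −n_y/n_z = −0.699455.
Intercept c from SP-1: 1465.4 − 300.03 + 805.77 = 1971.14.
At (-224, 784): z_contact = 292.20 − 548.37 + 1971.14 = 1714.97 ft.
Depth below ground = 2317.8 − 1714.97 = 602.8 ft.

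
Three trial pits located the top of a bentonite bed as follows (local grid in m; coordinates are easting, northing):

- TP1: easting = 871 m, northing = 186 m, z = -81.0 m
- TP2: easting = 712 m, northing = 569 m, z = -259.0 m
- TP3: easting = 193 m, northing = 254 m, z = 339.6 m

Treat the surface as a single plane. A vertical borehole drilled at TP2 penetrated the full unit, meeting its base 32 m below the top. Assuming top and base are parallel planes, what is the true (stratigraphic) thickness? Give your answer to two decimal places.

Let the plane be z = a·easting + b·northing + c.
TP2−TP1: −159a + 383b = −178;  TP3−TP1: −678a + 68b = 420.6.
Solving gives a = −0.69594, b = −0.75367.
|∇z| = √(a²+b²) = 1.02584, so dip δ = arctan(1.02584) = 45.73°.
True thickness = vertical thickness × cos δ = 32 × cos 45.73° = 22.34 m.

22.34 m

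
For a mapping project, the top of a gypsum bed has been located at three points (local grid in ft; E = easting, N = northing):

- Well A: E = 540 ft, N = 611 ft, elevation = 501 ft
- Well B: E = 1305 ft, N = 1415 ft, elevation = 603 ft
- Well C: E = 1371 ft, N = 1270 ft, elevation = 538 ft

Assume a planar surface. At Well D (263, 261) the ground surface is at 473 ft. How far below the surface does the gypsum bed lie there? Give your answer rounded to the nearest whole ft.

29 ft

Two edge vectors: Well A→Well B = (765, 804, 102), Well A→Well C = (831, 659, 37).
Normal n = (Well A→Well B) × (Well A→Well C) = (-37470, 56457, -163989).
So ∂z/∂E = −n_x/n_z = −0.22849 and ∂z/∂N = −n_y/n_z = 0.34427.
Intercept c from Well A: 501 + 123.39 − 210.35 = 414.03.
At (263, 261): z_contact = −60.1 + 89.9 + 414.03 = 443.8 ft.
Depth below ground = 473 − 443.8 = 29 ft.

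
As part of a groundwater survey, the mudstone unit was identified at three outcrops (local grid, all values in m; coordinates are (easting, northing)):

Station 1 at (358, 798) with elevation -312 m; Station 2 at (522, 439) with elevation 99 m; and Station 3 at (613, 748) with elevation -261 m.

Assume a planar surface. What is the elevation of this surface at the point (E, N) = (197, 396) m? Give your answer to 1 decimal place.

157.5 m

Let the plane be z = a·E + b·N + c.
Station 2−Station 1: 164a − 359b = 411;  Station 3−Station 1: 255a − 50b = 51.
Solving gives a = −0.02689, b = −1.15713.
Then c = -312 − a·358 − b·798 = 621.02.
At (197, 396): z = −5.3 − 458.2 + 621.02 = 157.5 m.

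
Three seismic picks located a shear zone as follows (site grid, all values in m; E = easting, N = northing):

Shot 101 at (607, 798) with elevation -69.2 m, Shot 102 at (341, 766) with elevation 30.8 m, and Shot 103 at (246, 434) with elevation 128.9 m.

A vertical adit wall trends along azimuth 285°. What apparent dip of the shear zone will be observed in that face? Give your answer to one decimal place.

Two edge vectors: Shot 101→Shot 102 = (-266, -32, 100), Shot 101→Shot 103 = (-361, -364, 198.1).
Normal n = (Shot 101→Shot 102) × (Shot 101→Shot 103) = (30060.8, 16594.6, 85272).
So ∂z/∂E = −n_x/n_z = −0.35253 and ∂z/∂N = −n_y/n_z = −0.19461.
Unit vector along 285° is (sin 285°, cos 285°) = (-0.9659, 0.2588).
Slope in that direction = a·(-0.9659) + b·(0.2588) = 0.29015.
Apparent dip = arctan|0.29015| = 16.2° (true dip is 21.9°, so apparent ≤ true as expected).

16.2°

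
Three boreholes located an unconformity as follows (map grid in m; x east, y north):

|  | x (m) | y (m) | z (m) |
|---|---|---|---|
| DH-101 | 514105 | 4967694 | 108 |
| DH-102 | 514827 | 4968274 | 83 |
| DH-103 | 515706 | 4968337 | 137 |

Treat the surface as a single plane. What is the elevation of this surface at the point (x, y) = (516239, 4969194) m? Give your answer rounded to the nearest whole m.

Let the plane be z = a·x + b·y + c.
DH-102−DH-101: 722a + 580b = −25;  DH-103−DH-101: 1601a + 643b = 29.
Solving gives a = 0.07084340, b = −0.13129127.
Then c = 108 − a·514105 − b·4967694 = 615901.90.
At (516239, 4969194): z = 36572.1 − 652411.8 + 615901.90 = 62.2 m.

62 m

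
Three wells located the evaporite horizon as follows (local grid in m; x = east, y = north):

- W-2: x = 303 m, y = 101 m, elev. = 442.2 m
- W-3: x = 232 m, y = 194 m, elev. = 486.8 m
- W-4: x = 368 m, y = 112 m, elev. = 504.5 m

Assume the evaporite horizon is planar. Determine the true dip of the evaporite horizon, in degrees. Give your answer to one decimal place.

52.9°

Let the plane be z = a·x + b·y + c.
W-3−W-2: −71a + 93b = 44.6;  W-4−W-2: 65a + 11b = 62.3.
Solving gives a = 0.77693, b = 1.07271.
Gradient magnitude |∇z| = √(a² + b²) = √(0.60361 + 1.15070) = 1.32451.
True dip = arctan(1.32451) = 52.9°, dipping toward SW (azimuth ≈ 216°).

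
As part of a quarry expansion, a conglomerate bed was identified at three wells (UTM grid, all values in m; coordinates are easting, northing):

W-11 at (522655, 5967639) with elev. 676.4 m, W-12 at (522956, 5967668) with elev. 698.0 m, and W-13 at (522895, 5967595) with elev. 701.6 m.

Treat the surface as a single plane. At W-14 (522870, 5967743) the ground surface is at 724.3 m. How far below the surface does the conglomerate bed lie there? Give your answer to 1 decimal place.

42.4 m

Two edge vectors: W-11→W-12 = (301, 29, 21.6), W-11→W-13 = (240, -44, 25.2).
Normal n = (W-11→W-12) × (W-11→W-13) = (1681.2, -2401.2, -20204).
So ∂z/∂easting = −n_x/n_z = 0.083211245 and ∂z/∂northing = −n_y/n_z = −0.118847753.
Intercept c from W-11: 676.4 − 43490.77 + 709240.49 = 666426.11.
At (522870, 5967743): z_contact = 43508.66 − 709252.85 + 666426.11 = 681.93 m.
Depth below ground = 724.3 − 681.93 = 42.4 m.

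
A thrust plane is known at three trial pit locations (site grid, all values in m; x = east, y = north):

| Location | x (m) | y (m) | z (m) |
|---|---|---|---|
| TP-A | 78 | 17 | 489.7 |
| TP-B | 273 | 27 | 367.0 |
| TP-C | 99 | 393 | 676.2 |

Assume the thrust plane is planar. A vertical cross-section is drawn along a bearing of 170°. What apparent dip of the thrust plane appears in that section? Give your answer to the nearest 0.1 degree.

Two edge vectors: TP-A→TP-B = (195, 10, -122.7), TP-A→TP-C = (21, 376, 186.5).
Normal n = (TP-A→TP-B) × (TP-A→TP-C) = (48000.2, -38944.2, 73110).
So ∂z/∂x = −n_x/n_z = −0.65655 and ∂z/∂y = −n_y/n_z = 0.53268.
Unit vector along 170° is (sin 170°, cos 170°) = (0.1736, -0.9848).
Slope in that direction = a·(0.1736) + b·(-0.9848) = −0.63860.
Apparent dip = arctan|0.63860| = 32.6° (true dip is 40.2°, so apparent ≤ true as expected).

32.6°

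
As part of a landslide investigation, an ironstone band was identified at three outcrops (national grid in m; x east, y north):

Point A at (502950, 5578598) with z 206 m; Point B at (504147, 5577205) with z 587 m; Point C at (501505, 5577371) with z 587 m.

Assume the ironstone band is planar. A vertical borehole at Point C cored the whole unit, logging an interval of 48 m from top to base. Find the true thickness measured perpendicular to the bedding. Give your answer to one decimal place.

46.1 m

Let the plane be z = a·x + b·y + c.
Point B−Point A: 1197a − 1393b = 381;  Point C−Point A: −1445a − 1227b = 381.
Solving gives a = −0.01817, b = −0.28912.
|∇z| = √(a²+b²) = 0.28969, so dip δ = arctan(0.28969) = 16.16°.
True thickness = vertical thickness × cos δ = 48 × cos 16.16° = 46.1 m.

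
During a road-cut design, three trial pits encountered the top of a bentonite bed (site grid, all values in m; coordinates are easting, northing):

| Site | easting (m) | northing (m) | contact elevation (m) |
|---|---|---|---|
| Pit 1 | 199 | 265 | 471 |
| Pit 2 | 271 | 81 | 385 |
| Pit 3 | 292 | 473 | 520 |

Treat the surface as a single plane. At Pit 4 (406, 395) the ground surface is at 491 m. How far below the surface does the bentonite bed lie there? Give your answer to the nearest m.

Let the plane be z = a·easting + b·northing + c.
Pit 2−Pit 1: 72a − 184b = −86;  Pit 3−Pit 1: 93a + 208b = 49.
Solving gives a = −0.27649, b = 0.35920.
Then c = 471 − a·199 − b·265 = 430.83.
At (406, 395): z_contact = −112.3 + 141.9 + 430.83 = 460.5 m.
Depth below ground = 491 − 460.5 = 31 m.

31 m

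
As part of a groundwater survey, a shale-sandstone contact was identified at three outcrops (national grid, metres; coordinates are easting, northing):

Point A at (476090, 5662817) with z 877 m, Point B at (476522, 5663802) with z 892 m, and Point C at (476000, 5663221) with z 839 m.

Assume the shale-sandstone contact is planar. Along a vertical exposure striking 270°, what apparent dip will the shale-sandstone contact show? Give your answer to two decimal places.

Let the plane be z = a·easting + b·northing + c.
Point B−Point A: 432a + 985b = 15;  Point C−Point A: −90a + 404b = −38.
Solving gives a = 0.16525, b = −0.05725.
Unit vector along 270° is (sin 270°, cos 270°) = (-1.0000, -0.0000).
Slope in that direction = a·(-1.0000) + b·(-0.0000) = −0.16525.
Apparent dip = arctan|0.16525| = 9.38° (true dip is 9.9°, so apparent ≤ true as expected).

9.38°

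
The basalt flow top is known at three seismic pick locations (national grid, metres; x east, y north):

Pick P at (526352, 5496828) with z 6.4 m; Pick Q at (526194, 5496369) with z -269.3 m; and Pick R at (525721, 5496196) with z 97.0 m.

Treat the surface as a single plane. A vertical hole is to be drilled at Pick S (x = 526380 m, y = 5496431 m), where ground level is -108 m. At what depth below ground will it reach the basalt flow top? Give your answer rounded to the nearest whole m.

311 m

Let the plane be z = a·x + b·y + c.
Pick Q−Pick P: −158a − 459b = −275.7;  Pick R−Pick P: −631a − 632b = 90.6.
Solving gives a = −1.13729456, b = 0.99214061.
Then c = 6.4 − a·526352 − b·5496828 = −4855002.62.
At (526380, 5496431): z_contact = −598649.1 + 5453232.4 − 4855002.62 = -419.3 m.
Depth below ground = -108 − (-419.3) = 311 m.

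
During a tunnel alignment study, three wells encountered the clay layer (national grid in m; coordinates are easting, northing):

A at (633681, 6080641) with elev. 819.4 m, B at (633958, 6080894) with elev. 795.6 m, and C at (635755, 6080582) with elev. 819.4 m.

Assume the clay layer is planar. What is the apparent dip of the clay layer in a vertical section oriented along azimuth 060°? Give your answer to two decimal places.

2.74°

Two edge vectors: A→B = (277, 253, -23.8), A→C = (2074, -59, 0).
Normal n = (A→B) × (A→C) = (-1404.2, -49361.2, -541065).
So ∂z/∂easting = −n_x/n_z = −0.00260 and ∂z/∂northing = −n_y/n_z = −0.09123.
Unit vector along 060° is (sin 60°, cos 60°) = (0.8660, 0.5000).
Slope in that direction = a·(0.8660) + b·(0.5000) = −0.04786.
Apparent dip = arctan|0.04786| = 2.74° (true dip is 5.2°, so apparent ≤ true as expected).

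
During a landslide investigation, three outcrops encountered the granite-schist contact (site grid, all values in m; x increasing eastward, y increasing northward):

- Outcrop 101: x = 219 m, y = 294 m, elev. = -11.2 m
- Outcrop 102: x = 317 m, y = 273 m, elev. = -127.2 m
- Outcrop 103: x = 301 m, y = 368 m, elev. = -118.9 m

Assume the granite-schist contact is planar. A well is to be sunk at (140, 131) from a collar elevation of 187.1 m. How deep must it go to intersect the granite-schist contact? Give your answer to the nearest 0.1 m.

83.9 m

Two edge vectors: Outcrop 101→Outcrop 102 = (98, -21, -116), Outcrop 101→Outcrop 103 = (82, 74, -107.7).
Normal n = (Outcrop 101→Outcrop 102) × (Outcrop 101→Outcrop 103) = (10845.7, 1042.6, 8974).
So ∂z/∂x = −n_x/n_z = −1.20857 and ∂z/∂y = −n_y/n_z = −0.11618.
Intercept c from Outcrop 101: -11.2 + 264.68 + 34.16 = 287.63.
At (140, 131): z_contact = −169.20 − 15.22 + 287.63 = 103.21 m.
Depth below ground = 187.1 − 103.21 = 83.9 m.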